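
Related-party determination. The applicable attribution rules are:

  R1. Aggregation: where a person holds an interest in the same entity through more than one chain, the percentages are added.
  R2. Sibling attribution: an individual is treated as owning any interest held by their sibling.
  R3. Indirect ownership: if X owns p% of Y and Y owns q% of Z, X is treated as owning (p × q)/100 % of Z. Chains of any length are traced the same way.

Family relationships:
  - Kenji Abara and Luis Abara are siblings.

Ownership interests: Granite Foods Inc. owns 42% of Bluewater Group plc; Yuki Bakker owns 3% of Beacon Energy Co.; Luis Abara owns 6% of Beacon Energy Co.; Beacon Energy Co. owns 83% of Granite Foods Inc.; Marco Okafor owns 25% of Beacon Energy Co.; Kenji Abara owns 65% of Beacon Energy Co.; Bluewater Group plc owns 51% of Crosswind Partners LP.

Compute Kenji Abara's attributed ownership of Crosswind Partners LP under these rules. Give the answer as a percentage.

12.622806%

By sibling attribution (R2), Kenji Abara is treated as also owning Luis Abara's interest in Beacon Energy Co, giving 65% + 6% = 71%.
Chain via Beacon Energy Co. → Granite Foods Inc. → Bluewater Group plc (R3): 71% × 83% × 42% × 51% = 12.622806% of Crosswind Partners LP.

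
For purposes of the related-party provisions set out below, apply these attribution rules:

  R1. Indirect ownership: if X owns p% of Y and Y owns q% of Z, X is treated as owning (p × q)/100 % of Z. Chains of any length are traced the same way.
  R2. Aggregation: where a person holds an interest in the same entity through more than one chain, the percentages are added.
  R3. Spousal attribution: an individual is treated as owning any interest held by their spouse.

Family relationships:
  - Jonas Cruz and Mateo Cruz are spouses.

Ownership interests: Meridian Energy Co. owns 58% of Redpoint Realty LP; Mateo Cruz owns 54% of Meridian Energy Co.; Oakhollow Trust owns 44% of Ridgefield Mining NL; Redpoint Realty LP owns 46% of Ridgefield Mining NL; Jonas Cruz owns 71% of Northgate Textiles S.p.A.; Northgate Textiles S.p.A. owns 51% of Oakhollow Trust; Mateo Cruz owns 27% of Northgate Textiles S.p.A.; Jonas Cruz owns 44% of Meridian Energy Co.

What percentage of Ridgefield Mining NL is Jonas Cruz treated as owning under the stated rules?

48.1376%

By spousal attribution (R3), Jonas Cruz is treated as also owning Mateo Cruz's interest in Northgate Textiles S.p.A, giving 71% + 27% = 98%.
By spousal attribution (R3), Jonas Cruz is treated as also owning Mateo Cruz's interest in Meridian Energy Co, giving 44% + 54% = 98%.
Chain via Northgate Textiles S.p.A. → Oakhollow Trust (R1): 98% × 51% × 44% = 21.9912% of Ridgefield Mining NL.
Chain via Meridian Energy Co. → Redpoint Realty LP (R1): 98% × 58% × 46% = 26.1464% of Ridgefield Mining NL.
Aggregating (R2): 21.9912% + 26.1464% = 48.1376%.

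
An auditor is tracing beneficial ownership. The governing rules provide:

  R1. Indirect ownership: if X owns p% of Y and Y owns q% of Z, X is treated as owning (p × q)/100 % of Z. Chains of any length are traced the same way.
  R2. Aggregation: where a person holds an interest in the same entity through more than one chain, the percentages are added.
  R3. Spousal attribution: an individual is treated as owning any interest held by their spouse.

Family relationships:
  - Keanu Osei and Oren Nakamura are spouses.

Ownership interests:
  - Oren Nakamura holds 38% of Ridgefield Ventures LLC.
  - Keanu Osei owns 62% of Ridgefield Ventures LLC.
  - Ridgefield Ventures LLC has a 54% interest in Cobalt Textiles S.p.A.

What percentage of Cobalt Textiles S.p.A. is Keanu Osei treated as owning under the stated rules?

54%

By spousal attribution (R3), Keanu Osei is treated as also owning Oren Nakamura's interest in Ridgefield Ventures LLC, giving 62% + 38% = 100%.
Chain via Ridgefield Ventures LLC (R1): 100% × 54% = 54% of Cobalt Textiles S.p.A.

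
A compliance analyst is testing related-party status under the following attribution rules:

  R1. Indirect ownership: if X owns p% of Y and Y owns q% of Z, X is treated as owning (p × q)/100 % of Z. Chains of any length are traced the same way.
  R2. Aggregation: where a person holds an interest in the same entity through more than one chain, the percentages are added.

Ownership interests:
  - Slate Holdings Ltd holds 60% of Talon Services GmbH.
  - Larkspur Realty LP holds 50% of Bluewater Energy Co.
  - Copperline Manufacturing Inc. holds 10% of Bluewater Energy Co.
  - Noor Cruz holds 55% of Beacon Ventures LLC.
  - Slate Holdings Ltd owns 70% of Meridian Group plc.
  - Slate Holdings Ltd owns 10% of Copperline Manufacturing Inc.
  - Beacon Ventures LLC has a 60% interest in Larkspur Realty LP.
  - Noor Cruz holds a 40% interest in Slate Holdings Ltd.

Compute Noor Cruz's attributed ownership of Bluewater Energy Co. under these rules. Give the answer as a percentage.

Chain via Slate Holdings Ltd → Copperline Manufacturing Inc. (R1): 40% × 10% × 10% = 0.4% of Bluewater Energy Co.
Chain via Beacon Ventures LLC → Larkspur Realty LP (R1): 55% × 60% × 50% = 16.5% of Bluewater Energy Co.
Aggregating (R2): 0.4% + 16.5% = 16.9%.

16.9%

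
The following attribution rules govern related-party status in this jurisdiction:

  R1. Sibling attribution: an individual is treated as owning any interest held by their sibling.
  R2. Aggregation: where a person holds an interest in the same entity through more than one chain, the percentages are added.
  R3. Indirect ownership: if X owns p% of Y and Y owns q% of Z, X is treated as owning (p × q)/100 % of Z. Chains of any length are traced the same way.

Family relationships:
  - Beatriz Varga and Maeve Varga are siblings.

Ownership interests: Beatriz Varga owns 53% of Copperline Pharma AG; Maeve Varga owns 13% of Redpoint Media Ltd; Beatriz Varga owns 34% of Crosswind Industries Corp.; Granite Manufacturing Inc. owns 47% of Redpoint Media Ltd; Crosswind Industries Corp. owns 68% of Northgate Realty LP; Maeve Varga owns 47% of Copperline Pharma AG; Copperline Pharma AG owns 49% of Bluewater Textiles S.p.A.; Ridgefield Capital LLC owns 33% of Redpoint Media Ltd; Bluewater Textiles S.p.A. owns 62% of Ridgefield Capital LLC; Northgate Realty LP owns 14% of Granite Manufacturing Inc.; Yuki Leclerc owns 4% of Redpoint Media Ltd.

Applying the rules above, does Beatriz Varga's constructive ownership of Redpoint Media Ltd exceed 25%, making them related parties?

No

By sibling attribution (R1), Beatriz Varga is treated as also owning Maeve Varga's interest in Copperline Pharma AG, giving 53% + 47% = 100%.
By sibling attribution (R1), Beatriz Varga is treated as owning Maeve Varga's 13% interest in Redpoint Media Ltd.
Chain via Crosswind Industries Corp. → Northgate Realty LP → Granite Manufacturing Inc. (R3): 34% × 68% × 14% × 47% = 1.521296% of Redpoint Media Ltd.
Chain via Copperline Pharma AG → Bluewater Textiles S.p.A. → Ridgefield Capital LLC (R3): 100% × 49% × 62% × 33% = 10.0254% of Redpoint Media Ltd.
Direct interest in Redpoint Media Ltd: 13%.
Aggregating (R2): 1.521296% + 10.0254% + 13% = 24.546696%.
24.546696% does not exceed the 25% threshold, so Beatriz is not a related party to Redpoint Media Ltd.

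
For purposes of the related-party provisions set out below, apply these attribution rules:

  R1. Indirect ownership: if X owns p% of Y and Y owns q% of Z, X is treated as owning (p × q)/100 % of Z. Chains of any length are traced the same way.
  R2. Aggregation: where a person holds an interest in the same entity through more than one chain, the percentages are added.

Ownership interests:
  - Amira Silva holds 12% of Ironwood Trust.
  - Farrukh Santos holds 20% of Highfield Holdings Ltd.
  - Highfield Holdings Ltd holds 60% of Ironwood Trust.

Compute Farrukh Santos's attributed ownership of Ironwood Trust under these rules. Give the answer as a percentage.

Chain via Highfield Holdings Ltd (R1): 20% × 60% = 12% of Ironwood Trust.

12%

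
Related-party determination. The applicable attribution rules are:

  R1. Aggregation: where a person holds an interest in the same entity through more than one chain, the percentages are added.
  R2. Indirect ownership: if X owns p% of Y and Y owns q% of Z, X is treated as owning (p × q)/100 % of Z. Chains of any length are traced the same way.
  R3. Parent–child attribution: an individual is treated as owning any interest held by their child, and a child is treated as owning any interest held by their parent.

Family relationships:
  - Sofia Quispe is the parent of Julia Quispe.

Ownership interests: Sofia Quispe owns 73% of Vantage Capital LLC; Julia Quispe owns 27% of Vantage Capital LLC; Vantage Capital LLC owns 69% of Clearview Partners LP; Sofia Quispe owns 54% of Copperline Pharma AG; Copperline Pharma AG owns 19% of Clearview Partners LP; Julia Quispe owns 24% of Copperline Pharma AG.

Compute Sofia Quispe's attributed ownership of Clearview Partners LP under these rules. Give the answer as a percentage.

By parent–child attribution (R3), Sofia Quispe is treated as also owning Julia Quispe's interest in Copperline Pharma AG, giving 54% + 24% = 78%.
By parent–child attribution (R3), Sofia Quispe is treated as also owning Julia Quispe's interest in Vantage Capital LLC, giving 73% + 27% = 100%.
Chain via Copperline Pharma AG (R2): 78% × 19% = 14.82% of Clearview Partners LP.
Chain via Vantage Capital LLC (R2): 100% × 69% = 69% of Clearview Partners LP.
Aggregating (R1): 14.82% + 69% = 83.82%.

83.82%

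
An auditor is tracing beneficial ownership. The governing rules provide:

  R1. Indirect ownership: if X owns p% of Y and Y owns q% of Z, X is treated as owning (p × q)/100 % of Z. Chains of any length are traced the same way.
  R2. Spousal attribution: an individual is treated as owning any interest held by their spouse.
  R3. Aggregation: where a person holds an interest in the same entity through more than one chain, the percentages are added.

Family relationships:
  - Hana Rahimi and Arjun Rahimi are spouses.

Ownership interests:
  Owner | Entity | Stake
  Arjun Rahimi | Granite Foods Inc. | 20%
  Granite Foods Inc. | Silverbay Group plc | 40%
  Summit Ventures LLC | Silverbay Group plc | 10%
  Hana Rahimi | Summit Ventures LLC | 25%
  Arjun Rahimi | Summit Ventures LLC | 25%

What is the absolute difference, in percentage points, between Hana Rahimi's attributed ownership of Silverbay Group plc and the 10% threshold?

By spousal attribution (R2), Hana Rahimi is treated as also owning Arjun Rahimi's interest in Summit Ventures LLC, giving 25% + 25% = 50%.
By spousal attribution (R2), Hana Rahimi is treated as owning Arjun Rahimi's 20% interest in Granite Foods Inc.
Chain via Summit Ventures LLC (R1): 50% × 10% = 5% of Silverbay Group plc.
Chain via Granite Foods Inc. (R1): 20% × 40% = 8% of Silverbay Group plc.
Aggregating (R3): 5% + 8% = 13%.
13% exceeds the 10% threshold by 3 percentage points.

3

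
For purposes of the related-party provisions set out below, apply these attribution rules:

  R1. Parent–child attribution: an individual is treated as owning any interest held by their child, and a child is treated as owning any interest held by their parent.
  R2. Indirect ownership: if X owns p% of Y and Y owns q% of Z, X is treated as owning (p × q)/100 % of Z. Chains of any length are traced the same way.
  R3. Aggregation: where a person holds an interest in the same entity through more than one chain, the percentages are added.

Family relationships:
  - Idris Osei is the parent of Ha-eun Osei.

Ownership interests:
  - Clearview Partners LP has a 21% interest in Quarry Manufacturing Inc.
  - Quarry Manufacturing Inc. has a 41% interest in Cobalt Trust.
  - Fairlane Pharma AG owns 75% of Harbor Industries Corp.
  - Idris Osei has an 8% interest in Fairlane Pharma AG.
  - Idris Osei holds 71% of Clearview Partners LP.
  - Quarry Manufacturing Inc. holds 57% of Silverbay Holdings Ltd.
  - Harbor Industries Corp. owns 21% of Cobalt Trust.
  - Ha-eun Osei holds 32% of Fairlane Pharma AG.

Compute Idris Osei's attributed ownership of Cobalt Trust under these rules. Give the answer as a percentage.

12.4131%

By parent–child attribution (R1), Idris Osei is treated as also owning Ha-eun Osei's interest in Fairlane Pharma AG, giving 8% + 32% = 40%.
Chain via Clearview Partners LP → Quarry Manufacturing Inc. (R2): 71% × 21% × 41% = 6.1131% of Cobalt Trust.
Chain via Fairlane Pharma AG → Harbor Industries Corp. (R2): 40% × 75% × 21% = 6.3% of Cobalt Trust.
Aggregating (R3): 6.1131% + 6.3% = 12.4131%.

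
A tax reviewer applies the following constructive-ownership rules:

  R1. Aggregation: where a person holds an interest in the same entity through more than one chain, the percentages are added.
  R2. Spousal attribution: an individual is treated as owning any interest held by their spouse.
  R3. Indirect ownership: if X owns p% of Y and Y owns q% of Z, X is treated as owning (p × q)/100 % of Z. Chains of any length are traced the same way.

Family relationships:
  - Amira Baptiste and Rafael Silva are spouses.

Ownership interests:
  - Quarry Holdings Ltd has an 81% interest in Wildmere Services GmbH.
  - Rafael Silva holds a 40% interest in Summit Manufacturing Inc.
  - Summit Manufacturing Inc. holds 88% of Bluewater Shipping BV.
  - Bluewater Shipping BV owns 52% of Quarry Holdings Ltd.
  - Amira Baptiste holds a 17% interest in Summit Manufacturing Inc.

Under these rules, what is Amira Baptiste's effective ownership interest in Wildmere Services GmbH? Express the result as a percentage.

21.127392%

By spousal attribution (R2), Amira Baptiste is treated as also owning Rafael Silva's interest in Summit Manufacturing Inc, giving 17% + 40% = 57%.
Chain via Summit Manufacturing Inc. → Bluewater Shipping BV → Quarry Holdings Ltd (R3): 57% × 88% × 52% × 81% = 21.127392% of Wildmere Services GmbH.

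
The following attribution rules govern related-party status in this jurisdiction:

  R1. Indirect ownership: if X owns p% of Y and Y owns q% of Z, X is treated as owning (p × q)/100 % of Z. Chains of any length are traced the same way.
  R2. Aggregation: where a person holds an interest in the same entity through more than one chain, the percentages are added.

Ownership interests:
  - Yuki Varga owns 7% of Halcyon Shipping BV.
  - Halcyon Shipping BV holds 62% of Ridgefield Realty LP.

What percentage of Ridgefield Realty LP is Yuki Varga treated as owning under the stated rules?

4.34%

Chain via Halcyon Shipping BV (R1): 7% × 62% = 4.34% of Ridgefield Realty LP.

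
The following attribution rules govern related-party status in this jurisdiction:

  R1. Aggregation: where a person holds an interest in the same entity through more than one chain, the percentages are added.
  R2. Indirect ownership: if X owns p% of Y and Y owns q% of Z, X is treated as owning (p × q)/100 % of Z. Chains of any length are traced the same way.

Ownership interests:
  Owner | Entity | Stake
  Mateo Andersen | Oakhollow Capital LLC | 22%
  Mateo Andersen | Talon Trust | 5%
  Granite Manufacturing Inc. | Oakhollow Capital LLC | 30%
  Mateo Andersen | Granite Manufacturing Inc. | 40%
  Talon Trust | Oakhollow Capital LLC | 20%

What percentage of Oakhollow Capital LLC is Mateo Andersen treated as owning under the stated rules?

35%

Chain via Granite Manufacturing Inc. (R2): 40% × 30% = 12% of Oakhollow Capital LLC.
Chain via Talon Trust (R2): 5% × 20% = 1% of Oakhollow Capital LLC.
Direct interest in Oakhollow Capital LLC: 22%.
Aggregating (R1): 12% + 1% + 22% = 35%.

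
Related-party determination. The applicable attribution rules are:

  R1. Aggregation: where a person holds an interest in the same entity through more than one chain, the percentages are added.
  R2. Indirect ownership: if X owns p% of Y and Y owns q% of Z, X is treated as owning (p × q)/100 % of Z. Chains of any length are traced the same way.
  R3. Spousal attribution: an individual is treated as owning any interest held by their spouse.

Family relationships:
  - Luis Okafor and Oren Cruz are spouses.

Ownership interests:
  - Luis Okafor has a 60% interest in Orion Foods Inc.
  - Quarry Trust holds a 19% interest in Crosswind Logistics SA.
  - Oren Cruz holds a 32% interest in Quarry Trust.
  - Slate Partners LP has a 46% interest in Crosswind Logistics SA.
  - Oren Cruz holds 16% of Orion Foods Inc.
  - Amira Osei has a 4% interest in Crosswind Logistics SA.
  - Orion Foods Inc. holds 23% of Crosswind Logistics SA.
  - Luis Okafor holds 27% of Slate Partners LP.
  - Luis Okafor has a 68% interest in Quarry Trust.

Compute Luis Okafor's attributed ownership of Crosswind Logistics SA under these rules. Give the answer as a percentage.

By spousal attribution (R3), Luis Okafor is treated as also owning Oren Cruz's interest in Quarry Trust, giving 68% + 32% = 100%.
By spousal attribution (R3), Luis Okafor is treated as also owning Oren Cruz's interest in Orion Foods Inc, giving 60% + 16% = 76%.
Chain via Quarry Trust (R2): 100% × 19% = 19% of Crosswind Logistics SA.
Chain via Orion Foods Inc. (R2): 76% × 23% = 17.48% of Crosswind Logistics SA.
Chain via Slate Partners LP (R2): 27% × 46% = 12.42% of Crosswind Logistics SA.
Aggregating (R1): 19% + 17.48% + 12.42% = 48.9%.

48.9%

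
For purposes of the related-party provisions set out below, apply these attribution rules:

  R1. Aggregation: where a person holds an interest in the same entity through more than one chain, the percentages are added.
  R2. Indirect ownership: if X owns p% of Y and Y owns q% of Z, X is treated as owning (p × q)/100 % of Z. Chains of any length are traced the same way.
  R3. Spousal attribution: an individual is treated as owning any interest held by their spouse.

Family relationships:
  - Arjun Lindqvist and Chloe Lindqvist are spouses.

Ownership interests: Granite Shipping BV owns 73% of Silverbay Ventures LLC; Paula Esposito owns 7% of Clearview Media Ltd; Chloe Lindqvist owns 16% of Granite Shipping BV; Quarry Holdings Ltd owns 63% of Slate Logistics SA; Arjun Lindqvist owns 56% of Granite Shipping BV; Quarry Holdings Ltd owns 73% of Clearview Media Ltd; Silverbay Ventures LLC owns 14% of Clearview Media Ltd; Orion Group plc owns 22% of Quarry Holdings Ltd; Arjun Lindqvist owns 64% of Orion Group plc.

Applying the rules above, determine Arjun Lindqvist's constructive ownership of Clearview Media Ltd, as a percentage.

17.6368%

By spousal attribution (R3), Arjun Lindqvist is treated as also owning Chloe Lindqvist's interest in Granite Shipping BV, giving 56% + 16% = 72%.
Chain via Orion Group plc → Quarry Holdings Ltd (R2): 64% × 22% × 73% = 10.2784% of Clearview Media Ltd.
Chain via Granite Shipping BV → Silverbay Ventures LLC (R2): 72% × 73% × 14% = 7.3584% of Clearview Media Ltd.
Aggregating (R1): 10.2784% + 7.3584% = 17.6368%.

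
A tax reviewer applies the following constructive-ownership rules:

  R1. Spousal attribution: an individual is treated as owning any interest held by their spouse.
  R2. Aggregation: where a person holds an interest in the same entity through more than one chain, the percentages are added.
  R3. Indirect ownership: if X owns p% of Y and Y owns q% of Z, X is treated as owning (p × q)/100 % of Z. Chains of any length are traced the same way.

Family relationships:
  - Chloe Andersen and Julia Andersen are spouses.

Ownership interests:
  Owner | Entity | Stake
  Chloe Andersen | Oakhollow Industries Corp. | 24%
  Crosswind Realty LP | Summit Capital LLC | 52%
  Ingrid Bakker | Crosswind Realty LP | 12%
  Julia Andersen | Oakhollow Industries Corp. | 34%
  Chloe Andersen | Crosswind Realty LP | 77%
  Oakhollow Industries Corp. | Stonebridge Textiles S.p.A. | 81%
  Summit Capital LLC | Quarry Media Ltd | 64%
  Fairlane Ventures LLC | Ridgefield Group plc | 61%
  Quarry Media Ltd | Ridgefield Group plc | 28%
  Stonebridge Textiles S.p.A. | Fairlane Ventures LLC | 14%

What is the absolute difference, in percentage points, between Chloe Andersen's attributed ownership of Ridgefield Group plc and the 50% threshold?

38.81274

By spousal attribution (R1), Chloe Andersen is treated as also owning Julia Andersen's interest in Oakhollow Industries Corp, giving 24% + 34% = 58%.
Chain via Oakhollow Industries Corp. → Stonebridge Textiles S.p.A. → Fairlane Ventures LLC (R3): 58% × 81% × 14% × 61% = 4.012092% of Ridgefield Group plc.
Chain via Crosswind Realty LP → Summit Capital LLC → Quarry Media Ltd (R3): 77% × 52% × 64% × 28% = 7.175168% of Ridgefield Group plc.
Aggregating (R2): 4.012092% + 7.175168% = 11.18726%.
11.18726% falls short of the 50% threshold by 38.81274 percentage points.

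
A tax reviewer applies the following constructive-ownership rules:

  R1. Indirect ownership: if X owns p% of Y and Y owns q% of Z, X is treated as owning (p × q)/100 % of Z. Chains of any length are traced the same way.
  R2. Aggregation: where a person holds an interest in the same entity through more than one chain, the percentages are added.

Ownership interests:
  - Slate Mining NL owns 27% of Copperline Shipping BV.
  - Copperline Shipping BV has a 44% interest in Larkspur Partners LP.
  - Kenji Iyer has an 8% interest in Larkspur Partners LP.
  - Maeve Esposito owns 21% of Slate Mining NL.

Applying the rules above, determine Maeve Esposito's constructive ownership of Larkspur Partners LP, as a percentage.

Chain via Slate Mining NL → Copperline Shipping BV (R1): 21% × 27% × 44% = 2.4948% of Larkspur Partners LP.

2.4948%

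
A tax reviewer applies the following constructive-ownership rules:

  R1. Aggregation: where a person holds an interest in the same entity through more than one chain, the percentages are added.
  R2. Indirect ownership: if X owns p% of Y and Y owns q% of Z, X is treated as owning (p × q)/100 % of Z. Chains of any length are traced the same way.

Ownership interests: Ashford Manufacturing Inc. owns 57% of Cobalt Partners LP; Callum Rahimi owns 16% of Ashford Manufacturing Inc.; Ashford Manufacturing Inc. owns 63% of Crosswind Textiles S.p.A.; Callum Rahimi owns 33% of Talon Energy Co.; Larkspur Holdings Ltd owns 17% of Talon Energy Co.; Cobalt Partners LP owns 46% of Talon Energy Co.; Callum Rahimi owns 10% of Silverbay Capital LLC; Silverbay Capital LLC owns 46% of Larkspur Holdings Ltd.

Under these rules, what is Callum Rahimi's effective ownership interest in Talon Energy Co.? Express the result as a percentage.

Chain via Ashford Manufacturing Inc. → Cobalt Partners LP (R2): 16% × 57% × 46% = 4.1952% of Talon Energy Co.
Chain via Silverbay Capital LLC → Larkspur Holdings Ltd (R2): 10% × 46% × 17% = 0.782% of Talon Energy Co.
Direct interest in Talon Energy Co: 33%.
Aggregating (R1): 4.1952% + 0.782% + 33% = 37.9772%.

37.9772%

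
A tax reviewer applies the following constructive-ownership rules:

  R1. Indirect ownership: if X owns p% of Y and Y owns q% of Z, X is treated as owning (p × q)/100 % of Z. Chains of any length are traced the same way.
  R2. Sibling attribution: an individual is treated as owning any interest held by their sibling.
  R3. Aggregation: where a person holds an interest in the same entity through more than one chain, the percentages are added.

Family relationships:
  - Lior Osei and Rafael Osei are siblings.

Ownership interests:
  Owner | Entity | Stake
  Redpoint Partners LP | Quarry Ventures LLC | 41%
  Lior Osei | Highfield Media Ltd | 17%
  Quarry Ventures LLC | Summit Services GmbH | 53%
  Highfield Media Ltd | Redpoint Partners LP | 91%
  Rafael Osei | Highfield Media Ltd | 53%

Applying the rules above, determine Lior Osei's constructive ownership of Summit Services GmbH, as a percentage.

By sibling attribution (R2), Lior Osei is treated as also owning Rafael Osei's interest in Highfield Media Ltd, giving 17% + 53% = 70%.
Chain via Highfield Media Ltd → Redpoint Partners LP → Quarry Ventures LLC (R1): 70% × 91% × 41% × 53% = 13.84201% of Summit Services GmbH.

13.84201%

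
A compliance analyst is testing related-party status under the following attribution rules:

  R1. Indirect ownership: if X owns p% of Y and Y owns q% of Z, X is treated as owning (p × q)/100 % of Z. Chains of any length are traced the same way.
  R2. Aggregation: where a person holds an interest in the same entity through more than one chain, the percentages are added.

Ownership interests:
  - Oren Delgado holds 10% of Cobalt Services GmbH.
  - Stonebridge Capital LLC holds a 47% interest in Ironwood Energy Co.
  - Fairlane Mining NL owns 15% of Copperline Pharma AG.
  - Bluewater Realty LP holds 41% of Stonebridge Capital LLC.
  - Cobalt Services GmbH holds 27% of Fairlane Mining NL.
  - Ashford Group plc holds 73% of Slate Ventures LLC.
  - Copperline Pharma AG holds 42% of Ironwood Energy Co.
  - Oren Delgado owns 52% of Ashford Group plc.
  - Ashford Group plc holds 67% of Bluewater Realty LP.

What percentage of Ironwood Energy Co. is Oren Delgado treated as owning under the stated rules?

6.883768%

Chain via Cobalt Services GmbH → Fairlane Mining NL → Copperline Pharma AG (R1): 10% × 27% × 15% × 42% = 0.1701% of Ironwood Energy Co.
Chain via Ashford Group plc → Bluewater Realty LP → Stonebridge Capital LLC (R1): 52% × 67% × 41% × 47% = 6.713668% of Ironwood Energy Co.
Aggregating (R2): 0.1701% + 6.713668% = 6.883768%.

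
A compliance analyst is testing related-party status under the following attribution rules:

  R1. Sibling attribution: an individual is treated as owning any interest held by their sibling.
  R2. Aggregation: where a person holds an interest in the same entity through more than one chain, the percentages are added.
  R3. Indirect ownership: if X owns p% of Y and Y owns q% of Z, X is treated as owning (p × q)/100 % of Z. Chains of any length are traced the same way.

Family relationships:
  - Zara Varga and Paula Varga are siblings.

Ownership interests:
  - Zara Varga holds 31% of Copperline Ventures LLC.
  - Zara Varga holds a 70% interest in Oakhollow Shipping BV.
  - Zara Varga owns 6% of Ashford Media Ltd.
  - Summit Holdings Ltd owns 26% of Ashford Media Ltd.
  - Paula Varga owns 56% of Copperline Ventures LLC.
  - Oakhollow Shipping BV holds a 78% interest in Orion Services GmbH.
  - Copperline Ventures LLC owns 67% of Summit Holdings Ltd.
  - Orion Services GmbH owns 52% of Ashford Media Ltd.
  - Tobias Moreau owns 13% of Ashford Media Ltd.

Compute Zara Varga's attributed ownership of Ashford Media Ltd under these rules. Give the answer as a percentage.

49.5474%

By sibling attribution (R1), Zara Varga is treated as also owning Paula Varga's interest in Copperline Ventures LLC, giving 31% + 56% = 87%.
Chain via Oakhollow Shipping BV → Orion Services GmbH (R3): 70% × 78% × 52% = 28.392% of Ashford Media Ltd.
Chain via Copperline Ventures LLC → Summit Holdings Ltd (R3): 87% × 67% × 26% = 15.1554% of Ashford Media Ltd.
Direct interest in Ashford Media Ltd: 6%.
Aggregating (R2): 28.392% + 15.1554% + 6% = 49.5474%.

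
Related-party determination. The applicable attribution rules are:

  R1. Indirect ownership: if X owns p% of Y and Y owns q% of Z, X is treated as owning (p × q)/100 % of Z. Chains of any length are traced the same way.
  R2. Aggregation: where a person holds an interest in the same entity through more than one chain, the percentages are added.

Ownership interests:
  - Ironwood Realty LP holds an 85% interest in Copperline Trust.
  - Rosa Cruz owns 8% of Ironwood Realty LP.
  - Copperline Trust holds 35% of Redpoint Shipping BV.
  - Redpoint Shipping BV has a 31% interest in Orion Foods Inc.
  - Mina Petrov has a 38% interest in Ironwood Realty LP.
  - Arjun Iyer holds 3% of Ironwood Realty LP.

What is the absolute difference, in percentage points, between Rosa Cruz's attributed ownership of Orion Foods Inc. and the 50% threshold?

Chain via Ironwood Realty LP → Copperline Trust → Redpoint Shipping BV (R1): 8% × 85% × 35% × 31% = 0.7378% of Orion Foods Inc.
0.7378% falls short of the 50% threshold by 49.2622 percentage points.

49.2622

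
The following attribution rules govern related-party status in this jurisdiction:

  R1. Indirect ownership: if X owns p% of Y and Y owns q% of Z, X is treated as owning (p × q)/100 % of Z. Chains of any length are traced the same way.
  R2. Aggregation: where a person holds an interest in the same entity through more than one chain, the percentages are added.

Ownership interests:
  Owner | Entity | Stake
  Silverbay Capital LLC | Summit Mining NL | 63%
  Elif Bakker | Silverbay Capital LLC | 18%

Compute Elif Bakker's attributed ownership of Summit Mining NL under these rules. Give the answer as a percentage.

11.34%

Chain via Silverbay Capital LLC (R1): 18% × 63% = 11.34% of Summit Mining NL.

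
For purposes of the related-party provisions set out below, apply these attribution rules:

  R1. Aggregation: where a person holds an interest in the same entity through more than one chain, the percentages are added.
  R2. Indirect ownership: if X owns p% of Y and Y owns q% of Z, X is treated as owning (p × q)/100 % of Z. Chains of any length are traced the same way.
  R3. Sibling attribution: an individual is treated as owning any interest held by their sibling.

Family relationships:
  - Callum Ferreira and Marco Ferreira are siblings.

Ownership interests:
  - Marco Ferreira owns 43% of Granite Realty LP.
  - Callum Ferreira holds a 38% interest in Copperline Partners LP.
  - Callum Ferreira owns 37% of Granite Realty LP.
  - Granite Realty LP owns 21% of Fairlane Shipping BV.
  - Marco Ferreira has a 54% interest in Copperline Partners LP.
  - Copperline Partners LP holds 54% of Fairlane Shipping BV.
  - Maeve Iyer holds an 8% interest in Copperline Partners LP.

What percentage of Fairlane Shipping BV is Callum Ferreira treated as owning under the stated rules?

66.48%

By sibling attribution (R3), Callum Ferreira is treated as also owning Marco Ferreira's interest in Granite Realty LP, giving 37% + 43% = 80%.
By sibling attribution (R3), Callum Ferreira is treated as also owning Marco Ferreira's interest in Copperline Partners LP, giving 38% + 54% = 92%.
Chain via Granite Realty LP (R2): 80% × 21% = 16.8% of Fairlane Shipping BV.
Chain via Copperline Partners LP (R2): 92% × 54% = 49.68% of Fairlane Shipping BV.
Aggregating (R1): 16.8% + 49.68% = 66.48%.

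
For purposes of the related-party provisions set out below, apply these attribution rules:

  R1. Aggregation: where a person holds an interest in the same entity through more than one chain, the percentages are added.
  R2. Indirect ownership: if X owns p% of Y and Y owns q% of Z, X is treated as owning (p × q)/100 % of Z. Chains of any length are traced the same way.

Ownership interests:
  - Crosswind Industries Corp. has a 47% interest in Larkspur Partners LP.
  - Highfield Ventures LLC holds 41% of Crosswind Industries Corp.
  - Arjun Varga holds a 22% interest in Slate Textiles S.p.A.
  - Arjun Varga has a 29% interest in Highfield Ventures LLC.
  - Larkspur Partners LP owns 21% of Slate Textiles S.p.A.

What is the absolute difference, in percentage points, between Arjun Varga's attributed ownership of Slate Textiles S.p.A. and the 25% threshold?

Chain via Highfield Ventures LLC → Crosswind Industries Corp. → Larkspur Partners LP (R2): 29% × 41% × 47% × 21% = 1.173543% of Slate Textiles S.p.A.
Direct interest in Slate Textiles S.p.A: 22%.
Aggregating (R1): 1.173543% + 22% = 23.173543%.
23.173543% falls short of the 25% threshold by 1.826457 percentage points.

1.826457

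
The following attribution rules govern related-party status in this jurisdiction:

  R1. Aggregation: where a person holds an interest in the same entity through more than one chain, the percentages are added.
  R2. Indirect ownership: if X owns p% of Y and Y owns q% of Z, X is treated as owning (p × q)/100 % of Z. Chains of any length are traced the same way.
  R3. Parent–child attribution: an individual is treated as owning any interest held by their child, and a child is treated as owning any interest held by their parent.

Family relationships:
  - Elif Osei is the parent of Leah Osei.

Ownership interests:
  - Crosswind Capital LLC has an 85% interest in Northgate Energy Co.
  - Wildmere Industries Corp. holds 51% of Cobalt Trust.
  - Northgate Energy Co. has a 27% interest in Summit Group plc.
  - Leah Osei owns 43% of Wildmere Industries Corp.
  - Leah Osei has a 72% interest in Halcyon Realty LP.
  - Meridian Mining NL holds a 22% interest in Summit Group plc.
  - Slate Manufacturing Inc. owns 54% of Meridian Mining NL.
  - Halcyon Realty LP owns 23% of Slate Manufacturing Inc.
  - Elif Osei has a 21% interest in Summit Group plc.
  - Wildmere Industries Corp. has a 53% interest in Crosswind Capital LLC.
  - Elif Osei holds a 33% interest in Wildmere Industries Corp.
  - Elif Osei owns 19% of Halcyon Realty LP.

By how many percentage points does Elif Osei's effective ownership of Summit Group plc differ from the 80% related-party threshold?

47.269256

By parent–child attribution (R3), Elif Osei is treated as also owning Leah Osei's interest in Halcyon Realty LP, giving 19% + 72% = 91%.
By parent–child attribution (R3), Elif Osei is treated as also owning Leah Osei's interest in Wildmere Industries Corp, giving 33% + 43% = 76%.
Chain via Halcyon Realty LP → Slate Manufacturing Inc. → Meridian Mining NL (R2): 91% × 23% × 54% × 22% = 2.486484% of Summit Group plc.
Chain via Wildmere Industries Corp. → Crosswind Capital LLC → Northgate Energy Co. (R2): 76% × 53% × 85% × 27% = 9.24426% of Summit Group plc.
Direct interest in Summit Group plc: 21%.
Aggregating (R1): 2.486484% + 9.24426% + 21% = 32.730744%.
32.730744% falls short of the 80% threshold by 47.269256 percentage points.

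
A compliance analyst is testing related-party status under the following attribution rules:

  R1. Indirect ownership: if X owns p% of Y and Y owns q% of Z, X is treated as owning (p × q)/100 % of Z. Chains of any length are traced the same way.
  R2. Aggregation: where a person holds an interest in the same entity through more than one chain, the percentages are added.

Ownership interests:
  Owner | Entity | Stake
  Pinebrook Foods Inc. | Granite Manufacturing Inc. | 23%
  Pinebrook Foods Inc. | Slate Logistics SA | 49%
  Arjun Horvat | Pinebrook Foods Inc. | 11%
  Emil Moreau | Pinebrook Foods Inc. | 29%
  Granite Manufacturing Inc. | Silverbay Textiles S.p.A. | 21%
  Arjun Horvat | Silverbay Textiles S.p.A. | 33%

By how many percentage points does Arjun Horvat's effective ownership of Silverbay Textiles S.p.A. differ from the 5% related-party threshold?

28.5313

Chain via Pinebrook Foods Inc. → Granite Manufacturing Inc. (R1): 11% × 23% × 21% = 0.5313% of Silverbay Textiles S.p.A.
Direct interest in Silverbay Textiles S.p.A: 33%.
Aggregating (R2): 0.5313% + 33% = 33.5313%.
33.5313% exceeds the 5% threshold by 28.5313 percentage points.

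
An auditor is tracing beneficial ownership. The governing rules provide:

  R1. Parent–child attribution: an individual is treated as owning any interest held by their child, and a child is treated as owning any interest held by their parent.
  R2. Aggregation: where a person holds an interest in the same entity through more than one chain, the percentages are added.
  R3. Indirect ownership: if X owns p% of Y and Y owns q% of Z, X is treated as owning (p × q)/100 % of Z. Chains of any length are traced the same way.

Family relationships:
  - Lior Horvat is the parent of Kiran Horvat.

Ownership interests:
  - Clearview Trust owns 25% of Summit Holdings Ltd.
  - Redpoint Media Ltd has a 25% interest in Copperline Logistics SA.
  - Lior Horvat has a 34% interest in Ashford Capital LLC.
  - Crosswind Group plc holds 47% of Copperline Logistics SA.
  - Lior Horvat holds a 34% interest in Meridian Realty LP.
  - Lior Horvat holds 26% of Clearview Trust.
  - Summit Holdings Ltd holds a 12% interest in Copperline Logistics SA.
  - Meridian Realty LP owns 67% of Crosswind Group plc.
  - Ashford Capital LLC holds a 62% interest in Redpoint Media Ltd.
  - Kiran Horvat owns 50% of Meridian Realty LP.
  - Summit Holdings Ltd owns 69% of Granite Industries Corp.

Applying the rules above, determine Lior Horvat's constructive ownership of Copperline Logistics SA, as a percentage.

By parent–child attribution (R1), Lior Horvat is treated as also owning Kiran Horvat's interest in Meridian Realty LP, giving 34% + 50% = 84%.
Chain via Ashford Capital LLC → Redpoint Media Ltd (R3): 34% × 62% × 25% = 5.27% of Copperline Logistics SA.
Chain via Clearview Trust → Summit Holdings Ltd (R3): 26% × 25% × 12% = 0.78% of Copperline Logistics SA.
Chain via Meridian Realty LP → Crosswind Group plc (R3): 84% × 67% × 47% = 26.4516% of Copperline Logistics SA.
Aggregating (R2): 5.27% + 0.78% + 26.4516% = 32.5016%.

32.5016%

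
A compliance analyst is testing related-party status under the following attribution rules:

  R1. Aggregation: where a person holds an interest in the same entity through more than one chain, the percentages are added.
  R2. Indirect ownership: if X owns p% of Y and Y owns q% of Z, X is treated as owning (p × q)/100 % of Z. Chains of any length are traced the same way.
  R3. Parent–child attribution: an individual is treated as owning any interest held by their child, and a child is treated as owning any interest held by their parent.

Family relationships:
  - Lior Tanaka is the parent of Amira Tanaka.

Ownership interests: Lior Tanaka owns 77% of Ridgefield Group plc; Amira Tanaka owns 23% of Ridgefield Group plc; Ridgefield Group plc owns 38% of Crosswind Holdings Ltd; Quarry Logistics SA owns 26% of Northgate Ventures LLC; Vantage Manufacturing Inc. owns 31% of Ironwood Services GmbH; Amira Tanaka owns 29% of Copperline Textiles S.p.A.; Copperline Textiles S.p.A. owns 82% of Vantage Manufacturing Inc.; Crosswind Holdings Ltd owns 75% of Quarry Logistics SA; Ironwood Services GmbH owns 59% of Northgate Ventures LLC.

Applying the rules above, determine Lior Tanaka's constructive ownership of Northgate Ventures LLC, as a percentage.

By parent–child attribution (R3), Lior Tanaka is treated as also owning Amira Tanaka's interest in Ridgefield Group plc, giving 77% + 23% = 100%.
By parent–child attribution (R3), Lior Tanaka is treated as owning Amira Tanaka's 29% interest in Copperline Textiles S.p.A.
Chain via Ridgefield Group plc → Crosswind Holdings Ltd → Quarry Logistics SA (R2): 100% × 38% × 75% × 26% = 7.41% of Northgate Ventures LLC.
Chain via Copperline Textiles S.p.A. → Vantage Manufacturing Inc. → Ironwood Services GmbH (R2): 29% × 82% × 31% × 59% = 4.349362% of Northgate Ventures LLC.
Aggregating (R1): 7.41% + 4.349362% = 11.759362%.

11.759362%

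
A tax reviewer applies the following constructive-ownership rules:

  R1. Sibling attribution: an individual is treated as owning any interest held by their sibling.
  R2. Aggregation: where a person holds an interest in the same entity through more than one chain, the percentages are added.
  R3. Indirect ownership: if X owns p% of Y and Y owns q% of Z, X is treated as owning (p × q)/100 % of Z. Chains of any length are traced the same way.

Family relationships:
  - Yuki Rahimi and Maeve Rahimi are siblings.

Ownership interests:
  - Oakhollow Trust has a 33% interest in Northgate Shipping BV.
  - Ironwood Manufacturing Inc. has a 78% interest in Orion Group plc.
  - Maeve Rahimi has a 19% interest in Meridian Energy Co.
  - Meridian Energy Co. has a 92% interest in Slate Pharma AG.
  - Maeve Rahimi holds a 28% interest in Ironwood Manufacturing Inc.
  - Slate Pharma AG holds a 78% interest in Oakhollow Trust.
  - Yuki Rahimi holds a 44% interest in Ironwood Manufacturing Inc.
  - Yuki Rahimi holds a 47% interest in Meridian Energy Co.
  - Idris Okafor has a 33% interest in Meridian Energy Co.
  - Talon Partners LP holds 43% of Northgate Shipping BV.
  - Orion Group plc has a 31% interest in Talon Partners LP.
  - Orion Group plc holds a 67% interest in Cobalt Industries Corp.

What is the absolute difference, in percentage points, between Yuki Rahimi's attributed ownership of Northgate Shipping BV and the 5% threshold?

By sibling attribution (R1), Yuki Rahimi is treated as also owning Maeve Rahimi's interest in Ironwood Manufacturing Inc, giving 44% + 28% = 72%.
By sibling attribution (R1), Yuki Rahimi is treated as also owning Maeve Rahimi's interest in Meridian Energy Co, giving 47% + 19% = 66%.
Chain via Ironwood Manufacturing Inc. → Orion Group plc → Talon Partners LP (R3): 72% × 78% × 31% × 43% = 7.486128% of Northgate Shipping BV.
Chain via Meridian Energy Co. → Slate Pharma AG → Oakhollow Trust (R3): 66% × 92% × 78% × 33% = 15.629328% of Northgate Shipping BV.
Aggregating (R2): 7.486128% + 15.629328% = 23.115456%.
23.115456% exceeds the 5% threshold by 18.115456 percentage points.

18.115456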